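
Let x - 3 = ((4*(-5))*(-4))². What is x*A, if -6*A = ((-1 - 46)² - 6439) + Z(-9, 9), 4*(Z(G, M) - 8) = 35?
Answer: 107909759/24 ≈ 4.4962e+6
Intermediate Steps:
Z(G, M) = 67/4 (Z(G, M) = 8 + (¼)*35 = 8 + 35/4 = 67/4)
x = 6403 (x = 3 + ((4*(-5))*(-4))² = 3 + (-20*(-4))² = 3 + 80² = 3 + 6400 = 6403)
A = 16853/24 (A = -(((-1 - 46)² - 6439) + 67/4)/6 = -(((-47)² - 6439) + 67/4)/6 = -((2209 - 6439) + 67/4)/6 = -(-4230 + 67/4)/6 = -⅙*(-16853/4) = 16853/24 ≈ 702.21)
x*A = 6403*(16853/24) = 107909759/24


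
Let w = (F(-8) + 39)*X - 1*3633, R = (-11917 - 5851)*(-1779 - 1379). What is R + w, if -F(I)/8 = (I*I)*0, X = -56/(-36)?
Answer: 168323315/3 ≈ 5.6108e+7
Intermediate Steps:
X = 14/9 (X = -56*(-1/36) = 14/9 ≈ 1.5556)
F(I) = 0 (F(I) = -8*I*I*0 = -8*I²*0 = -8*0 = 0)
R = 56111344 (R = -17768*(-3158) = 56111344)
w = -10717/3 (w = (0 + 39)*(14/9) - 1*3633 = 39*(14/9) - 3633 = 182/3 - 3633 = -10717/3 ≈ -3572.3)
R + w = 56111344 - 10717/3 = 168323315/3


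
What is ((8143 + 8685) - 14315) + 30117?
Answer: 32630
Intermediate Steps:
((8143 + 8685) - 14315) + 30117 = (16828 - 14315) + 30117 = 2513 + 30117 = 32630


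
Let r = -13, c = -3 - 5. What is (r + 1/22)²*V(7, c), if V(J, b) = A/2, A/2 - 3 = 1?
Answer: 81225/121 ≈ 671.28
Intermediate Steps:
A = 8 (A = 6 + 2*1 = 6 + 2 = 8)
c = -8
V(J, b) = 4 (V(J, b) = 8/2 = 8*(½) = 4)
(r + 1/22)²*V(7, c) = (-13 + 1/22)²*4 = (-285/22)²*4 = (81225/484)*4 = 81225/121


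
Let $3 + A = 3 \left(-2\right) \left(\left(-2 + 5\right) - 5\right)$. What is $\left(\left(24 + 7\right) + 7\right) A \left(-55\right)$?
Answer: $-18810$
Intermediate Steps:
$A = 9$ ($A = -3 + 3 \left(-2\right) \left(\left(-2 + 5\right) - 5\right) = -3 - 6 \left(3 - 5\right) = -3 - -12 = -3 + 12 = 9$)
$\left(\left(24 + 7\right) + 7\right) A \left(-55\right) = \left(\left(24 + 7\right) + 7\right) 9 \left(-55\right) = \left(31 + 7\right) 9 \left(-55\right) = 38 \cdot 9 \left(-55\right) = 342 \left(-55\right) = -18810$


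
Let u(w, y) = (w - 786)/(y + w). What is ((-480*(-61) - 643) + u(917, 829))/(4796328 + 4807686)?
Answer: 50000333/16768608444 ≈ 0.0029818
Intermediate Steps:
u(w, y) = (-786 + w)/(w + y)
((-480*(-61) - 643) + u(917, 829))/(4796328 + 4807686) = ((-480*(-61) - 643) + (-786 + 917)/(917 + 829))/(4796328 + 4807686) = ((29280 - 643) + 131/1746)/9604014 = (28637 + (1/1746)*131)*(1/9604014) = (28637 + 131/1746)*(1/9604014) = (50000333/1746)*(1/9604014) = 50000333/16768608444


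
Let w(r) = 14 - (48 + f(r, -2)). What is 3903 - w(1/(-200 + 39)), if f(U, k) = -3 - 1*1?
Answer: 3933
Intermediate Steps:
f(U, k) = -4 (f(U, k) = -3 - 1 = -4)
w(r) = -30 (w(r) = 14 - (48 - 4) = 14 - 1*44 = 14 - 44 = -30)
3903 - w(1/(-200 + 39)) = 3903 - 1*(-30) = 3903 + 30 = 3933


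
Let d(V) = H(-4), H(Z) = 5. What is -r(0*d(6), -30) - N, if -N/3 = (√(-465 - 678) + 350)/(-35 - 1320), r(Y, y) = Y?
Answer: -210/271 - 9*I*√127/1355 ≈ -0.77491 - 0.074852*I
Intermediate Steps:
d(V) = 5
N = 210/271 + 9*I*√127/1355 (N = -3*(√(-465 - 678) + 350)/(-35 - 1320) = -3*(√(-1143) + 350)/(-1355) = -3*(3*I*√127 + 350)*(-1)/1355 = -3*(350 + 3*I*√127)*(-1)/1355 = -3*(-70/271 - 3*I*√127/1355) = 210/271 + 9*I*√127/1355 ≈ 0.77491 + 0.074852*I)
-r(0*d(6), -30) - N = -0*5 - (210/271 + 9*I*√127/1355) = -1*0 + (-210/271 - 9*I*√127/1355) = 0 + (-210/271 - 9*I*√127/1355) = -210/271 - 9*I*√127/1355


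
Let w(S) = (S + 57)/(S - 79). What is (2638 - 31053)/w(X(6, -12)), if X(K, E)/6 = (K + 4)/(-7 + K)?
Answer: -3949685/3 ≈ -1.3166e+6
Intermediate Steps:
X(K, E) = 6*(4 + K)/(-7 + K) (X(K, E) = 6*((K + 4)/(-7 + K)) = 6*((4 + K)/(-7 + K)) = 6*(4 + K)/(-7 + K))
w(S) = (57 + S)/(-79 + S)
(2638 - 31053)/w(X(6, -12)) = (2638 - 31053)/(((57 + 6*(4 + 6)/(-7 + 6))/(-79 + 6*(4 + 6)/(-7 + 6)))) = -28415*(-79 + 6*10/(-1))/(57 + 6*10/(-1)) = -28415*(-79 + 6*(-1)*10)/(57 + 6*(-1)*10) = -28415*(-79 - 60)/(57 - 60) = -28415/(-3/(-139)) = -28415/((-1/139*(-3))) = -28415/3/139 = -28415*139/3 = -3949685/3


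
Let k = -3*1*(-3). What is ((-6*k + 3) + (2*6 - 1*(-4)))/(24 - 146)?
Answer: 35/122 ≈ 0.28689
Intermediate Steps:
k = 9 (k = -3*(-3) = 9)
((-6*k + 3) + (2*6 - 1*(-4)))/(24 - 146) = ((-6*9 + 3) + (2*6 - 1*(-4)))/(24 - 146) = ((-54 + 3) + (12 + 4))/(-122) = -(-51 + 16)/122 = -1/122*(-35) = 35/122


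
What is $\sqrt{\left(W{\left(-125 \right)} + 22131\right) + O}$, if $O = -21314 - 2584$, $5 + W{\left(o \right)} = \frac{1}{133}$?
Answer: $\frac{5 i \sqrt{1253791}}{133} \approx 42.095 i$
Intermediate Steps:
$W{\left(o \right)} = - \frac{664}{133}$ ($W{\left(o \right)} = -5 + \frac{1}{133} = - \frac{664}{133}$)
$O = -23898$ ($O = -21314 - 2584 = -23898$)
$\sqrt{\left(W{\left(-125 \right)} + 22131\right) + O} = \sqrt{\left(- \frac{664}{133} + 22131\right) - 23898} = \sqrt{\frac{2942759}{133} - 23898} = \sqrt{- \frac{235675}{133}} = \frac{5 i \sqrt{1253791}}{133}$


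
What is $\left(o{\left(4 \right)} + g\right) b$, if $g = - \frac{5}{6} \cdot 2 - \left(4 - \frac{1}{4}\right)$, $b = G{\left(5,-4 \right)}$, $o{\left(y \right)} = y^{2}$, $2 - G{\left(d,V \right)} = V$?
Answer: $\frac{127}{2} \approx 63.5$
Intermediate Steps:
$G{\left(d,V \right)} = 2 - V$
$b = 6$ ($b = 2 - -4 = 2 + 4 = 6$)
$g = - \frac{65}{12}$ ($g = \left(-5\right) \frac{1}{6} \cdot 2 + \left(\frac{1}{4} - 4\right) = \left(- \frac{5}{6}\right) 2 - \frac{15}{4} = - \frac{5}{3} - \frac{15}{4} = - \frac{65}{12} \approx -5.4167$)
$\left(o{\left(4 \right)} + g\right) b = \left(4^{2} - \frac{65}{12}\right) 6 = \left(16 - \frac{65}{12}\right) 6 = \frac{127}{12} \cdot 6 = \frac{127}{2}$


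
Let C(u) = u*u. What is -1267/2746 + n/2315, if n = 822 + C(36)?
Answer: 2882923/6356990 ≈ 0.45350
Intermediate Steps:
C(u) = u²
n = 2118 (n = 822 + 36² = 822 + 1296 = 2118)
-1267/2746 + n/2315 = -1267/2746 + 2118/2315 = 2882923/6356990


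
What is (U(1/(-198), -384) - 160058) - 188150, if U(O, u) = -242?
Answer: -348450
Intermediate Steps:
(U(1/(-198), -384) - 160058) - 188150 = (-242 - 160058) - 188150 = -160300 - 188150 = -348450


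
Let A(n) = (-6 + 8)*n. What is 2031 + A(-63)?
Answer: 1905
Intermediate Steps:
A(n) = 2*n
2031 + A(-63) = 2031 + 2*(-63) = 2031 - 126 = 1905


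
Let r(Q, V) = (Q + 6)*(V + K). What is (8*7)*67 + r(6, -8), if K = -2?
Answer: 3632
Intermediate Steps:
r(Q, V) = (-2 + V)*(6 + Q) (r(Q, V) = (Q + 6)*(V - 2) = (6 + Q)*(-2 + V) = (-2 + V)*(6 + Q))
(8*7)*67 + r(6, -8) = (8*7)*67 + (-12 - 2*6 + 6*(-8) + 6*(-8)) = 56*67 + (-12 - 12 - 48 - 48) = 3752 - 120 = 3632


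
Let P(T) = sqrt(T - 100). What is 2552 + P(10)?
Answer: 2552 + 3*I*sqrt(10) ≈ 2552.0 + 9.4868*I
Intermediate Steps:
P(T) = sqrt(-100 + T)
2552 + P(10) = 2552 + sqrt(-100 + 10) = 2552 + sqrt(-90) = 2552 + 3*I*sqrt(10)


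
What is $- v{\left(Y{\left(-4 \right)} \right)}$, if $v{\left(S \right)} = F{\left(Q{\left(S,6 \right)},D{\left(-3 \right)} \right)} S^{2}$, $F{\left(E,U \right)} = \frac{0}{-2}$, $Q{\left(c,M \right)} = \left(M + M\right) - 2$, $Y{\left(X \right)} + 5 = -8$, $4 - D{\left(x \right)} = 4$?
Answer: $0$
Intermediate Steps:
$D{\left(x \right)} = 0$ ($D{\left(x \right)} = 4 - 4 = 0$)
$Y{\left(X \right)} = -13$ ($Y{\left(X \right)} = -5 - 8 = -13$)
$Q{\left(c,M \right)} = -2 + 2 M$ ($Q{\left(c,M \right)} = 2 M - 2 = -2 + 2 M$)
$F{\left(E,U \right)} = 0$ ($F{\left(E,U \right)} = 0 \left(- \frac{1}{2}\right) = 0$)
$v{\left(S \right)} = 0$ ($v{\left(S \right)} = 0 S^{2} = 0$)
$- v{\left(Y{\left(-4 \right)} \right)} = \left(-1\right) 0 = 0$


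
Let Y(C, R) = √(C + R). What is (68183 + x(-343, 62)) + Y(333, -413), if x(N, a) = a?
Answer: 68245 + 4*I*√5 ≈ 68245.0 + 8.9443*I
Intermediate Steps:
(68183 + x(-343, 62)) + Y(333, -413) = (68183 + 62) + √(333 - 413) = 68245 + √(-80) = 68245 + 4*I*√5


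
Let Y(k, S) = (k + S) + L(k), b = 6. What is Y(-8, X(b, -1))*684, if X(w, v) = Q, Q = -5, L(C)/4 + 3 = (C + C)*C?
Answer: 333108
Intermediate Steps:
L(C) = -12 + 8*C**2 (L(C) = -12 + 4*((C + C)*C) = -12 + 4*((2*C)*C) = -12 + 4*(2*C**2) = -12 + 8*C**2)
X(w, v) = -5
Y(k, S) = -12 + S + k + 8*k**2 (Y(k, S) = (k + S) + (-12 + 8*k**2) = (S + k) + (-12 + 8*k**2) = -12 + S + k + 8*k**2)
Y(-8, X(b, -1))*684 = (-12 - 5 - 8 + 8*(-8)**2)*684 = (-12 - 5 - 8 + 8*64)*684 = (-12 - 5 - 8 + 512)*684 = 487*684 = 333108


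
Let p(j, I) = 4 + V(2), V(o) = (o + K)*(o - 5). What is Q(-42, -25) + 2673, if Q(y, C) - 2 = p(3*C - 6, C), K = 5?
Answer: 2658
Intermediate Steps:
V(o) = (-5 + o)*(5 + o) (V(o) = (o + 5)*(o - 5) = (5 + o)*(-5 + o) = (-5 + o)*(5 + o))
p(j, I) = -17 (p(j, I) = 4 + (-25 + 2²) = 4 + (-25 + 4) = 4 - 21 = -17)
Q(y, C) = -15 (Q(y, C) = 2 - 17 = -15)
Q(-42, -25) + 2673 = -15 + 2673 = 2658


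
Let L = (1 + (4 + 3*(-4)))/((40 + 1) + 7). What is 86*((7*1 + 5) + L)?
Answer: 24467/24 ≈ 1019.5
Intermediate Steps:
L = -7/48 (L = (1 + (4 - 12))/(41 + 7) = (1 - 8)/48 = -7*1/48 = -7/48 ≈ -0.14583)
86*((7*1 + 5) + L) = 86*((7*1 + 5) - 7/48) = 86*((7 + 5) - 7/48) = 86*(12 - 7/48) = 86*(569/48) = 24467/24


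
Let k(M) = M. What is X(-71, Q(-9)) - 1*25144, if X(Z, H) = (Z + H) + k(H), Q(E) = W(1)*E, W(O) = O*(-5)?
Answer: -25125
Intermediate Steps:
W(O) = -5*O
Q(E) = -5*E (Q(E) = (-5*1)*E = -5*E)
X(Z, H) = Z + 2*H (X(Z, H) = (Z + H) + H = (H + Z) + H = Z + 2*H)
X(-71, Q(-9)) - 1*25144 = (-71 + 2*(-5*(-9))) - 1*25144 = (-71 + 2*45) - 25144 = (-71 + 90) - 25144 = 19 - 25144 = -25125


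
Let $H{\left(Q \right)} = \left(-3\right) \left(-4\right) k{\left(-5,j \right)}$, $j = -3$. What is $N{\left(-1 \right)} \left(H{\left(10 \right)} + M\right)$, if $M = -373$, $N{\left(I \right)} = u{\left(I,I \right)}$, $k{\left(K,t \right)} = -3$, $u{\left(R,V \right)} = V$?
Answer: $409$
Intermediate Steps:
$N{\left(I \right)} = I$
$H{\left(Q \right)} = -36$ ($H{\left(Q \right)} = \left(-3\right) \left(-4\right) \left(-3\right) = 12 \left(-3\right) = -36$)
$N{\left(-1 \right)} \left(H{\left(10 \right)} + M\right) = - (-36 - 373) = \left(-1\right) \left(-409\right) = 409$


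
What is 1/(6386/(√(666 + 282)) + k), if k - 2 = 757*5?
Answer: 897519/3388709204 - 3193*√237/3388709204 ≈ 0.00025035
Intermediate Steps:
k = 3787 (k = 2 + 757*5 = 2 + 3785 = 3787)
1/(6386/(√(666 + 282)) + k) = 1/(6386/(√(666 + 282)) + 3787) = 1/(6386/(√948) + 3787) = 1/(6386/((2*√237)) + 3787) = 1/(6386*(√237/474) + 3787) = 1/(3193*√237/237 + 3787) = 1/(3787 + 3193*√237/237)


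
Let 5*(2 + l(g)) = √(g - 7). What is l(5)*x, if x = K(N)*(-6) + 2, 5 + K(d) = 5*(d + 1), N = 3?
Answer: 176 - 88*I*√2/5 ≈ 176.0 - 24.89*I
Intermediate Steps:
K(d) = 5*d (K(d) = -5 + 5*(d + 1) = -5 + 5*(1 + d) = -5 + (5 + 5*d) = 5*d)
l(g) = -2 + √(-7 + g)/5 (l(g) = -2 + √(g - 7)/5 = -2 + √(-7 + g)/5)
x = -88 (x = (5*3)*(-6) + 2 = 15*(-6) + 2 = -90 + 2 = -88)
l(5)*x = (-2 + √(-7 + 5)/5)*(-88) = (-2 + √(-2)/5)*(-88) = (-2 + (I*√2)/5)*(-88) = (-2 + I*√2/5)*(-88) = 176 - 88*I*√2/5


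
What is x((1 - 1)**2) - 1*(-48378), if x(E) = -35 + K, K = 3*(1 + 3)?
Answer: 48355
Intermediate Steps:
K = 12 (K = 3*4 = 12)
x(E) = -23 (x(E) = -35 + 12 = -23)
x((1 - 1)**2) - 1*(-48378) = -23 - 1*(-48378) = -23 + 48378 = 48355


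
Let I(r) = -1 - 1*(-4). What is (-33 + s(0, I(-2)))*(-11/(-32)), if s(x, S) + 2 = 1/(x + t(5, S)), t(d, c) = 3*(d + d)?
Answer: -11539/960 ≈ -12.020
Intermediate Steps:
I(r) = 3 (I(r) = -1 + 4 = 3)
t(d, c) = 6*d (t(d, c) = 3*(2*d) = 6*d)
s(x, S) = -2 + 1/(30 + x) (s(x, S) = -2 + 1/(x + 6*5) = -2 + 1/(x + 30) = -2 + 1/(30 + x))
(-33 + s(0, I(-2)))*(-11/(-32)) = (-33 + (-59 - 2*0)/(30 + 0))*(-11/(-32)) = (-33 + (-59 + 0)/30)*(-11*(-1/32)) = (-33 + (1/30)*(-59))*(11/32) = (-33 - 59/30)*(11/32) = -1049/30*11/32 = -11539/960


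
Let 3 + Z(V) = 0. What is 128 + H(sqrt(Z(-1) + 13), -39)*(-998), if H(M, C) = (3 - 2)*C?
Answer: 39050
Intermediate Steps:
Z(V) = -3 (Z(V) = -3 + 0 = -3)
H(M, C) = C (H(M, C) = 1*C = C)
128 + H(sqrt(Z(-1) + 13), -39)*(-998) = 128 - 39*(-998) = 128 + 38922 = 39050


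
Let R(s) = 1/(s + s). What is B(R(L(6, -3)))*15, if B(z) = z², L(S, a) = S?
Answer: 5/48 ≈ 0.10417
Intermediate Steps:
R(s) = 1/(2*s)
B(R(L(6, -3)))*15 = ((½)/6)²*15 = ((½)*(⅙))²*15 = (1/12)²*15 = (1/144)*15 = 5/48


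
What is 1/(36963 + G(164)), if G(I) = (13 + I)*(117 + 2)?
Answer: 1/58026 ≈ 1.7234e-5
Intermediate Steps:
G(I) = 1547 + 119*I (G(I) = (13 + I)*119 = 1547 + 119*I)
1/(36963 + G(164)) = 1/(36963 + (1547 + 119*164)) = 1/(36963 + (1547 + 19516)) = 1/(36963 + 21063) = 1/58026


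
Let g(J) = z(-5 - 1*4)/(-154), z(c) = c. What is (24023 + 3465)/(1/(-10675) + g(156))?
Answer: 6455556800/13703 ≈ 4.7111e+5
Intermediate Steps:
g(J) = 9/154 (g(J) = (-5 - 1*4)/(-154) = (-5 - 4)*(-1/154) = -9*(-1/154) = 9/154)
(24023 + 3465)/(1/(-10675) + g(156)) = (24023 + 3465)/(1/(-10675) + 9/154) = 27488/(-1/10675 + 9/154) = 27488/(13703/234850) = 27488*(234850/13703) = 6455556800/13703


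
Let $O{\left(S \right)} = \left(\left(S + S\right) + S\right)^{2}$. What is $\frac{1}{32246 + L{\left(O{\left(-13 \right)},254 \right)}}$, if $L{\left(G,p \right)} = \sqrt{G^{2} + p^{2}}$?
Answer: $\frac{32246}{1037426559} - \frac{\sqrt{2377957}}{1037426559} \approx 2.9596 \cdot 10^{-5}$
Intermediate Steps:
$O{\left(S \right)} = 9 S^{2}$ ($O{\left(S \right)} = \left(2 S + S\right)^{2} = \left(3 S\right)^{2} = 9 S^{2}$)
$\frac{1}{32246 + L{\left(O{\left(-13 \right)},254 \right)}} = \frac{1}{32246 + \sqrt{\left(9 \left(-13\right)^{2}\right)^{2} + 254^{2}}} = \frac{1}{32246 + \sqrt{\left(9 \cdot 169\right)^{2} + 64516}} = \frac{1}{32246 + \sqrt{1521^{2} + 64516}} = \frac{1}{32246 + \sqrt{2313441 + 64516}} = \frac{1}{32246 + \sqrt{2377957}}$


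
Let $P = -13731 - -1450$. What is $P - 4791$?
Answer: $-17072$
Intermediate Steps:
$P = -12281$ ($P = -13731 + 1450 = -12281$)
$P - 4791 = -12281 - 4791 = -17072$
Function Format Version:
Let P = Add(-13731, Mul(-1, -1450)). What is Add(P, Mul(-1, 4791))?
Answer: -17072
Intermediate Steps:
P = -12281 (P = Add(-13731, 1450) = -12281)
Add(P, Mul(-1, 4791)) = Add(-12281, Mul(-1, 4791)) = Add(-12281, -4791) = -17072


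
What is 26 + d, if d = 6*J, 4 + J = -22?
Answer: -130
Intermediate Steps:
J = -26 (J = -4 - 22 = -26)
d = -156 (d = 6*(-26) = -156)
26 + d = 26 - 156 = -130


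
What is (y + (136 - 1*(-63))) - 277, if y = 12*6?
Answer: -6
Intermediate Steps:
y = 72
(y + (136 - 1*(-63))) - 277 = (72 + (136 - 1*(-63))) - 277 = (72 + (136 + 63)) - 277 = (72 + 199) - 277 = 271 - 277 = -6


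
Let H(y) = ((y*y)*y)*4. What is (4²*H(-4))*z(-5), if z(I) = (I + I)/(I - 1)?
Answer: -20480/3 ≈ -6826.7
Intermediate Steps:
H(y) = 4*y³ (H(y) = (y²*y)*4 = y³*4 = 4*y³)
z(I) = 2*I/(-1 + I) (z(I) = (2*I)/(-1 + I) = 2*I/(-1 + I))
(4²*H(-4))*z(-5) = (4²*(4*(-4)³))*(2*(-5)/(-1 - 5)) = (16*(4*(-64)))*(2*(-5)/(-6)) = (16*(-256))*(2*(-5)*(-⅙)) = -4096*5/3 = -20480/3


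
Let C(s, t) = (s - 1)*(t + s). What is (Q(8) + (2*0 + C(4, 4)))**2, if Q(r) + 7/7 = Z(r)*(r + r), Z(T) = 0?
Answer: 529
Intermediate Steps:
C(s, t) = (-1 + s)*(s + t)
Q(r) = -1 (Q(r) = -1 + 0*(r + r) = -1 + 0*(2*r) = -1 + 0 = -1)
(Q(8) + (2*0 + C(4, 4)))**2 = (-1 + (2*0 + (4**2 - 1*4 - 1*4 + 4*4)))**2 = (-1 + (0 + (16 - 4 - 4 + 16)))**2 = (-1 + (0 + 24))**2 = (-1 + 24)**2 = 23**2 = 529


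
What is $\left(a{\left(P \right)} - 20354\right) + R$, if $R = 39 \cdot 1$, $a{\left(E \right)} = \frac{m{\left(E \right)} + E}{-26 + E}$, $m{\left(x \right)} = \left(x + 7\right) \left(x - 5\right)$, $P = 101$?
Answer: $- \frac{1513156}{75} \approx -20175.0$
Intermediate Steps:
$m{\left(x \right)} = \left(-5 + x\right) \left(7 + x\right)$ ($m{\left(x \right)} = \left(7 + x\right) \left(-5 + x\right) = \left(-5 + x\right) \left(7 + x\right)$)
$a{\left(E \right)} = \frac{-35 + E^{2} + 3 E}{-26 + E}$ ($a{\left(E \right)} = \frac{\left(-35 + E^{2} + 2 E\right) + E}{-26 + E} = \frac{-35 + E^{2} + 3 E}{-26 + E}$)
$R = 39$
$\left(a{\left(P \right)} - 20354\right) + R = \left(\frac{-35 + 101^{2} + 3 \cdot 101}{-26 + 101} - 20354\right) + 39 = \left(\frac{-35 + 10201 + 303}{75} - 20354\right) + 39 = \left(\frac{1}{75} \cdot 10469 - 20354\right) + 39 = \left(\frac{10469}{75} - 20354\right) + 39 = - \frac{1516081}{75} + 39 = - \frac{1513156}{75}$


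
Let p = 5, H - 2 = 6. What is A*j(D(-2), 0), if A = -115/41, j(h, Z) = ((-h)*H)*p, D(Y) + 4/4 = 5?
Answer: 18400/41 ≈ 448.78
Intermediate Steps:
H = 8 (H = 2 + 6 = 8)
D(Y) = 4 (D(Y) = -1 + 5 = 4)
j(h, Z) = -40*h (j(h, Z) = (-h*8)*5 = -8*h*5 = -40*h)
A = -115/41 (A = -115*1/41 = -115/41 ≈ -2.8049)
A*j(D(-2), 0) = -(-4600)*4/41 = -115/41*(-160) = 18400/41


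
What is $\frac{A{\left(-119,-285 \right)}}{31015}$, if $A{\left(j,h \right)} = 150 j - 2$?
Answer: $- \frac{17852}{31015} \approx -0.57559$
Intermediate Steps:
$A{\left(j,h \right)} = -2 + 150 j$
$\frac{A{\left(-119,-285 \right)}}{31015} = \frac{-2 + 150 \left(-119\right)}{31015} = \left(-2 - 17850\right) \frac{1}{31015} = \left(-17852\right) \frac{1}{31015} = - \frac{17852}{31015}$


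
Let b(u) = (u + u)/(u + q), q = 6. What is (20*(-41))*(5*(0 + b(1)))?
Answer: -8200/7 ≈ -1171.4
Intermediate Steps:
b(u) = 2*u/(6 + u) (b(u) = (u + u)/(u + 6) = (2*u)/(6 + u) = 2*u/(6 + u))
(20*(-41))*(5*(0 + b(1))) = (20*(-41))*(5*(0 + 2*1/(6 + 1))) = -4100*(0 + 2*1/7) = -4100*(0 + 2*1*(1/7)) = -4100*(0 + 2/7) = -4100*2/7 = -820*10/7 = -8200/7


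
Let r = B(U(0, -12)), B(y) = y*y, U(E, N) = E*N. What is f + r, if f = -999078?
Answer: -999078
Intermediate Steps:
B(y) = y²
r = 0 (r = (0*(-12))² = 0² = 0)
f + r = -999078 + 0 = -999078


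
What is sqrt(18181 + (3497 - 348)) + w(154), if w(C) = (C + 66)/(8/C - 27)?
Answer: -3388/415 + 3*sqrt(2370) ≈ 137.88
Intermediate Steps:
w(C) = (66 + C)/(-27 + 8/C)
sqrt(18181 + (3497 - 348)) + w(154) = sqrt(18181 + (3497 - 348)) - 1*154*(66 + 154)/(-8 + 27*154) = sqrt(18181 + 3149) - 1*154*220/(-8 + 4158) = sqrt(21330) - 1*154*220/4150 = 3*sqrt(2370) - 1*154*1/4150*220 = 3*sqrt(2370) - 3388/415 = -3388/415 + 3*sqrt(2370)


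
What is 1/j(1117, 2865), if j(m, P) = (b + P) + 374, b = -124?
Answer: 1/3115 ≈ 0.00032103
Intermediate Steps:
j(m, P) = 250 + P (j(m, P) = (-124 + P) + 374 = 250 + P)
1/j(1117, 2865) = 1/(250 + 2865) = 1/3115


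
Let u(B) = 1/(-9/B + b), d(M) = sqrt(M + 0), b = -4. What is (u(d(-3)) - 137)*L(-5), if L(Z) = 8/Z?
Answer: 9432/43 + 24*I*sqrt(3)/215 ≈ 219.35 + 0.19335*I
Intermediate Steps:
d(M) = sqrt(M)
u(B) = 1/(-4 - 9/B) (u(B) = 1/(-9/B - 4) = 1/(-4 - 9/B))
(u(d(-3)) - 137)*L(-5) = (sqrt(-3)/(-9 - 4*I*sqrt(3)) - 137)*(8/(-5)) = ((I*sqrt(3))/(-9 - 4*I*sqrt(3)) - 137)*(8*(-1/5)) = ((I*sqrt(3))/(-9 - 4*I*sqrt(3)) - 137)*(-8/5) = (I*sqrt(3)/(-9 - 4*I*sqrt(3)) - 137)*(-8/5) = (-137 + I*sqrt(3)/(-9 - 4*I*sqrt(3)))*(-8/5) = 1096/5 - 8*I*sqrt(3)/(5*(-9 - 4*I*sqrt(3)))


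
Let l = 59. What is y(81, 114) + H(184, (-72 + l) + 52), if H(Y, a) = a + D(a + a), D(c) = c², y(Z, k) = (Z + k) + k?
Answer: 6432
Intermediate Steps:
y(Z, k) = Z + 2*k
H(Y, a) = a + 4*a² (H(Y, a) = a + (a + a)² = a + (2*a)² = a + 4*a²)
y(81, 114) + H(184, (-72 + l) + 52) = (81 + 2*114) + ((-72 + 59) + 52)*(1 + 4*((-72 + 59) + 52)) = (81 + 228) + (-13 + 52)*(1 + 4*(-13 + 52)) = 309 + 39*(1 + 4*39) = 309 + 39*(1 + 156) = 309 + 39*157 = 309 + 6123 = 6432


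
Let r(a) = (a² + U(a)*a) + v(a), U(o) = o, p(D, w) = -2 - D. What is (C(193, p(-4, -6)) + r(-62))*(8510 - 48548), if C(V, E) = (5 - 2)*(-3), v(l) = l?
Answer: -304969446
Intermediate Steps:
C(V, E) = -9 (C(V, E) = 3*(-3) = -9)
r(a) = a + 2*a² (r(a) = (a² + a*a) + a = (a² + a²) + a = 2*a² + a = a + 2*a²)
(C(193, p(-4, -6)) + r(-62))*(8510 - 48548) = (-9 - 62*(1 + 2*(-62)))*(8510 - 48548) = (-9 - 62*(1 - 124))*(-40038) = (-9 - 62*(-123))*(-40038) = (-9 + 7626)*(-40038) = 7617*(-40038) = -304969446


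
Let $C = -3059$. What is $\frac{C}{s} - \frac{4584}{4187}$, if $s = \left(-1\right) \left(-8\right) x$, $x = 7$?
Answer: $- \frac{1866391}{33496} \approx -55.72$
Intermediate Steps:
$s = 56$ ($s = \left(-1\right) \left(-8\right) 7 = 8 \cdot 7 = 56$)
$\frac{C}{s} - \frac{4584}{4187} = - \frac{3059}{56} - \frac{4584}{4187} = \left(-3059\right) \frac{1}{56} - \frac{4584}{4187} = - \frac{437}{8} - \frac{4584}{4187} = - \frac{1866391}{33496}$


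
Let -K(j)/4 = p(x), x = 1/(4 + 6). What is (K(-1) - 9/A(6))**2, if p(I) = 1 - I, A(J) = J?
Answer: 2601/100 ≈ 26.010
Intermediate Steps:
x = 1/10 ≈ 0.10000
K(j) = -18/5 (K(j) = -4*(1 - 1*1/10) = -4*(1 - 1/10) = -4*9/10 = -18/5)
(K(-1) - 9/A(6))**2 = (-18/5 - 9/6)**2 = (-18/5 - 9*1/6)**2 = (-18/5 - 3/2)**2 = (-51/10)**2 = 2601/100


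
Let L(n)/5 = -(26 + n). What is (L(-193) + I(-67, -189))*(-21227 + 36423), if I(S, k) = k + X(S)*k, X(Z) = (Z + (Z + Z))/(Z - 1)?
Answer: 22562261/17 ≈ 1.3272e+6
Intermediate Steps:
X(Z) = 3*Z/(-1 + Z) (X(Z) = (Z + 2*Z)/(-1 + Z) = (3*Z)/(-1 + Z) = 3*Z/(-1 + Z))
I(S, k) = k + 3*S*k/(-1 + S) (I(S, k) = k + (3*S/(-1 + S))*k = k + 3*S*k/(-1 + S))
L(n) = -130 - 5*n (L(n) = 5*(-(26 + n)) = 5*(-26 - n) = -130 - 5*n)
(L(-193) + I(-67, -189))*(-21227 + 36423) = ((-130 - 5*(-193)) - 189*(-1 + 4*(-67))/(-1 - 67))*(-21227 + 36423) = ((-130 + 965) - 189*(-1 - 268)/(-68))*15196 = (835 - 189*(-1/68)*(-269))*15196 = (835 - 50841/68)*15196 = (5939/68)*15196 = 22562261/17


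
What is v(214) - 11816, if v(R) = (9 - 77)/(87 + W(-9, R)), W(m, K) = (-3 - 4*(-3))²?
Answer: -496289/42 ≈ -11816.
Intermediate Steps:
W(m, K) = 81 (W(m, K) = (-3 + 12)² = 9² = 81)
v(R) = -17/42 (v(R) = (9 - 77)/(87 + 81) = -68/168 = -68*1/168 = -17/42)
v(214) - 11816 = -17/42 - 11816 = -496289/42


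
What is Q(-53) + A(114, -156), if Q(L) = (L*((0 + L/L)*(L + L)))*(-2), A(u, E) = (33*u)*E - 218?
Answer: -598326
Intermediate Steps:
A(u, E) = -218 + 33*E*u (A(u, E) = 33*E*u - 218 = -218 + 33*E*u)
Q(L) = -4*L² (Q(L) = (L*((0 + 1)*(2*L)))*(-2) = (L*(1*(2*L)))*(-2) = (L*(2*L))*(-2) = (2*L²)*(-2) = -4*L²)
Q(-53) + A(114, -156) = -4*(-53)² + (-218 + 33*(-156)*114) = -4*2809 + (-218 - 586872) = -11236 - 587090 = -598326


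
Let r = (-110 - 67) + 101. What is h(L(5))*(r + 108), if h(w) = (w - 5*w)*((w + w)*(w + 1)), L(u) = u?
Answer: -38400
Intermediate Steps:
r = -76 (r = -177 + 101 = -76)
h(w) = -8*w²*(1 + w) (h(w) = (-4*w)*((2*w)*(1 + w)) = (-4*w)*(2*w*(1 + w)) = -8*w²*(1 + w))
h(L(5))*(r + 108) = (8*5²*(-1 - 1*5))*(-76 + 108) = (8*25*(-1 - 5))*32 = (8*25*(-6))*32 = -1200*32 = -38400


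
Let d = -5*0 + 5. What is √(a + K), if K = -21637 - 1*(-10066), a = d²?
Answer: I*√11546 ≈ 107.45*I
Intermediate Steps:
d = 5 (d = 0 + 5 = 5)
a = 25 (a = 5² = 25)
K = -11571 (K = -21637 + 10066 = -11571)
√(a + K) = √(25 - 11571) = √(-11546) = I*√11546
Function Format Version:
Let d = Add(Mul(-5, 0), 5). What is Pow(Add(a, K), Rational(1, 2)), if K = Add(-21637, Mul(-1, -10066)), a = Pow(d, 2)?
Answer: Mul(I, Pow(11546, Rational(1, 2))) ≈ Mul(107.45, I)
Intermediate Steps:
d = 5 (d = Add(0, 5) = 5)
a = 25 (a = Pow(5, 2) = 25)
K = -11571 (K = Add(-21637, 10066) = -11571)
Pow(Add(a, K), Rational(1, 2)) = Pow(Add(25, -11571), Rational(1, 2)) = Pow(-11546, Rational(1, 2)) = Mul(I, Pow(11546, Rational(1, 2)))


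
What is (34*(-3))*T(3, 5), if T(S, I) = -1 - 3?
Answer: 408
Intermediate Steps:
T(S, I) = -4
(34*(-3))*T(3, 5) = (34*(-3))*(-4) = -102*(-4) = 408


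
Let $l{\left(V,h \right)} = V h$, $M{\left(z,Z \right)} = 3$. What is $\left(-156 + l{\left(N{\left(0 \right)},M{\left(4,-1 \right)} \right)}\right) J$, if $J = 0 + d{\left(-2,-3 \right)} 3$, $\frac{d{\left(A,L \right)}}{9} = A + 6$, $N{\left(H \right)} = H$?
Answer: $-16848$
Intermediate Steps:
$d{\left(A,L \right)} = 54 + 9 A$ ($d{\left(A,L \right)} = 9 \left(A + 6\right) = 9 \left(6 + A\right) = 54 + 9 A$)
$J = 108$ ($J = 0 + \left(54 + 9 \left(-2\right)\right) 3 = 0 + \left(54 - 18\right) 3 = 0 + 36 \cdot 3 = 0 + 108 = 108$)
$\left(-156 + l{\left(N{\left(0 \right)},M{\left(4,-1 \right)} \right)}\right) J = \left(-156 + 0 \cdot 3\right) 108 = \left(-156 + 0\right) 108 = \left(-156\right) 108 = -16848$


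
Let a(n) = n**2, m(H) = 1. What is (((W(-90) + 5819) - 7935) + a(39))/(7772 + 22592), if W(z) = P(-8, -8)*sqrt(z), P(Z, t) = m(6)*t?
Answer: -595/30364 - 6*I*sqrt(10)/7591 ≈ -0.019596 - 0.0024995*I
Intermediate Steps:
P(Z, t) = t (P(Z, t) = 1*t = t)
W(z) = -8*sqrt(z)
(((W(-90) + 5819) - 7935) + a(39))/(7772 + 22592) = (((-24*I*sqrt(10) + 5819) - 7935) + 39**2)/(7772 + 22592) = (((-24*I*sqrt(10) + 5819) - 7935) + 1521)/30364 = (((-24*I*sqrt(10) + 5819) - 7935) + 1521)*(1/30364) = (((5819 - 24*I*sqrt(10)) - 7935) + 1521)*(1/30364) = ((-2116 - 24*I*sqrt(10)) + 1521)*(1/30364) = (-595 - 24*I*sqrt(10))*(1/30364) = -595/30364 - 6*I*sqrt(10)/7591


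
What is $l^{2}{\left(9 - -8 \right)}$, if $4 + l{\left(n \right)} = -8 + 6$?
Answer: $36$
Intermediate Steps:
$l{\left(n \right)} = -6$ ($l{\left(n \right)} = -4 + \left(-8 + 6\right) = -4 - 2 = -6$)
$l^{2}{\left(9 - -8 \right)} = \left(-6\right)^{2} = 36$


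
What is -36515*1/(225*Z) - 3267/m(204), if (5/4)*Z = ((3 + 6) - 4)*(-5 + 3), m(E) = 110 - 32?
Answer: -101081/4680 ≈ -21.599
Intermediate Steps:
m(E) = 78
Z = -8 (Z = 4*(((3 + 6) - 4)*(-5 + 3))/5 = 4*((9 - 4)*(-2))/5 = 4*(5*(-2))/5 = (4/5)*(-10) = -8)
-36515*1/(225*Z) - 3267/m(204) = -36515/((-8*225)) - 3267/78 = -36515/(-1800) - 3267*1/78 = -36515*(-1/1800) - 1089/26 = 7303/360 - 1089/26 = -101081/4680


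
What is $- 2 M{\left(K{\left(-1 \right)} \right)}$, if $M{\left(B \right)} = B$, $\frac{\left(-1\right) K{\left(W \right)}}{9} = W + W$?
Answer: $-36$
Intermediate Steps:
$K{\left(W \right)} = - 18 W$ ($K{\left(W \right)} = - 9 \left(W + W\right) = - 9 \cdot 2 W = - 18 W$)
$- 2 M{\left(K{\left(-1 \right)} \right)} = - 2 \left(\left(-18\right) \left(-1\right)\right) = \left(-2\right) 18 = -36$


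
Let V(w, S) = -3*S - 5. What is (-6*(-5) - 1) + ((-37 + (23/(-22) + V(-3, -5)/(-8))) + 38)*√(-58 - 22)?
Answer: 29 - 57*I*√5/11 ≈ 29.0 - 11.587*I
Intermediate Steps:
V(w, S) = -5 - 3*S
(-6*(-5) - 1) + ((-37 + (23/(-22) + V(-3, -5)/(-8))) + 38)*√(-58 - 22) = (-6*(-5) - 1) + ((-37 + (23/(-22) + (-5 - 3*(-5))/(-8))) + 38)*√(-58 - 22) = (30 - 1) + ((-37 + (23*(-1/22) + (-5 + 15)*(-⅛))) + 38)*√(-80) = 29 + ((-37 + (-23/22 + 10*(-⅛))) + 38)*(4*I*√5) = 29 + ((-37 + (-23/22 - 5/4)) + 38)*(4*I*√5) = 29 + ((-37 - 101/44) + 38)*(4*I*√5) = 29 + (-1729/44 + 38)*(4*I*√5) = 29 - 57*I*√5/11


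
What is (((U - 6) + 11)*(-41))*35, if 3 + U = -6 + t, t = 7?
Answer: -4305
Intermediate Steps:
U = -2 (U = -3 + (-6 + 7) = -3 + 1 = -2)
(((U - 6) + 11)*(-41))*35 = (((-2 - 6) + 11)*(-41))*35 = ((-8 + 11)*(-41))*35 = (3*(-41))*35 = -123*35 = -4305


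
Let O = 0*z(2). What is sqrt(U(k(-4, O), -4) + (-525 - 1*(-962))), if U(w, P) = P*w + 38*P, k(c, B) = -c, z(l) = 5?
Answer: sqrt(269) ≈ 16.401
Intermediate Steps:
O = 0 (O = 0*5 = 0)
U(w, P) = 38*P + P*w
sqrt(U(k(-4, O), -4) + (-525 - 1*(-962))) = sqrt(-4*(38 - 1*(-4)) + (-525 - 1*(-962))) = sqrt(-4*(38 + 4) + (-525 + 962)) = sqrt(-4*42 + 437) = sqrt(-168 + 437) = sqrt(269)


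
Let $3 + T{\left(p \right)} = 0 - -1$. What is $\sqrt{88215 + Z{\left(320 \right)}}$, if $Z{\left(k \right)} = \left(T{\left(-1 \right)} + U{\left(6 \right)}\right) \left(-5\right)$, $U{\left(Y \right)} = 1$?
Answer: $2 \sqrt{22055} \approx 297.02$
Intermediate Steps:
$T{\left(p \right)} = -2$ ($T{\left(p \right)} = -3 + \left(0 - -1\right) = -3 + \left(0 + 1\right) = -3 + 1 = -2$)
$Z{\left(k \right)} = 5$ ($Z{\left(k \right)} = \left(-2 + 1\right) \left(-5\right) = \left(-1\right) \left(-5\right) = 5$)
$\sqrt{88215 + Z{\left(320 \right)}} = \sqrt{88215 + 5} = \sqrt{88220} = 2 \sqrt{22055}$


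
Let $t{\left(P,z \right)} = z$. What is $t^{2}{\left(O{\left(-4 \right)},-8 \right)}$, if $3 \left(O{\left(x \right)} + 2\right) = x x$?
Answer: $64$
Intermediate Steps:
$O{\left(x \right)} = -2 + \frac{x^{2}}{3}$ ($O{\left(x \right)} = -2 + \frac{x x}{3} = -2 + \frac{x^{2}}{3}$)
$t^{2}{\left(O{\left(-4 \right)},-8 \right)} = \left(-8\right)^{2} = 64$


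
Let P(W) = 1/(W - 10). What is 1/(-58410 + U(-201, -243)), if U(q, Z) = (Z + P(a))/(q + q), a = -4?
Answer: -5628/328728077 ≈ -1.7121e-5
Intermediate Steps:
P(W) = 1/(-10 + W)
U(q, Z) = (-1/14 + Z)/(2*q) (U(q, Z) = (Z + 1/(-10 - 4))/(q + q) = (Z + 1/(-14))/((2*q)) = (Z - 1/14)*(1/(2*q)) = (-1/14 + Z)*(1/(2*q)) = (-1/14 + Z)/(2*q))
1/(-58410 + U(-201, -243)) = 1/(-58410 + (1/28)*(-1 + 14*(-243))/(-201)) = 1/(-58410 + (1/28)*(-1/201)*(-1 - 3402)) = 1/(-58410 + (1/28)*(-1/201)*(-3403)) = 1/(-58410 + 3403/5628) = 1/(-328728077/5628) = -5628/328728077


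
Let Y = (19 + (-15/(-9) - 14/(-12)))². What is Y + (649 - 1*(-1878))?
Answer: 108133/36 ≈ 3003.7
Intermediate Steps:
Y = 17161/36 (Y = (19 + (-15*(-⅑) - 14*(-1/12)))² = (19 + (5/3 + 7/6))² = (19 + 17/6)² = (131/6)² = 17161/36 ≈ 476.69)
Y + (649 - 1*(-1878)) = 17161/36 + (649 - 1*(-1878)) = 17161/36 + (649 + 1878) = 17161/36 + 2527 = 108133/36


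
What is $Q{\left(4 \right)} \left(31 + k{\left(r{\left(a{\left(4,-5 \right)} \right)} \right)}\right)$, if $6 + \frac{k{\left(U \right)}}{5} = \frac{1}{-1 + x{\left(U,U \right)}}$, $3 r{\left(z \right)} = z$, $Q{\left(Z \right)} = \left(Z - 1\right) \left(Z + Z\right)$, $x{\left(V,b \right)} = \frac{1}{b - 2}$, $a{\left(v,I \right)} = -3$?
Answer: $-66$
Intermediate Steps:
$x{\left(V,b \right)} = \frac{1}{-2 + b}$
$Q{\left(Z \right)} = 2 Z \left(-1 + Z\right)$ ($Q{\left(Z \right)} = \left(-1 + Z\right) 2 Z = 2 Z \left(-1 + Z\right)$)
$r{\left(z \right)} = \frac{z}{3}$
$k{\left(U \right)} = -30 + \frac{5}{-1 + \frac{1}{-2 + U}}$
$Q{\left(4 \right)} \left(31 + k{\left(r{\left(a{\left(4,-5 \right)} \right)} \right)}\right) = 2 \cdot 4 \left(-1 + 4\right) \left(31 + \frac{5 \left(20 - 7 \cdot \frac{1}{3} \left(-3\right)\right)}{-3 + \frac{1}{3} \left(-3\right)}\right) = 2 \cdot 4 \cdot 3 \left(31 + \frac{5 \left(20 - -7\right)}{-3 - 1}\right) = 24 \left(31 + \frac{5 \left(20 + 7\right)}{-4}\right) = 24 \left(31 + 5 \left(- \frac{1}{4}\right) 27\right) = 24 \left(31 - \frac{135}{4}\right) = 24 \left(- \frac{11}{4}\right) = -66$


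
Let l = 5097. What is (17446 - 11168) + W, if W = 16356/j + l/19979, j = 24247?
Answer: 3041707007497/484430813 ≈ 6278.9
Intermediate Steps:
W = 450363483/484430813 (W = 16356/24247 + 5097/19979 = 450363483/484430813 ≈ 0.92968)
(17446 - 11168) + W = (17446 - 11168) + 450363483/484430813 = 6278 + 450363483/484430813 = 3041707007497/484430813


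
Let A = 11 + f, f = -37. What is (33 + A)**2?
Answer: 49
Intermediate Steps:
A = -26 (A = 11 - 37 = -26)
(33 + A)**2 = (33 - 26)**2 = 7**2 = 49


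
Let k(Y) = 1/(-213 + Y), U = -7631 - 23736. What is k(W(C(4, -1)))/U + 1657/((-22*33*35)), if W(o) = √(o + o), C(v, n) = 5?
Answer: -336790572913/5164675983390 + √10/1422775753 ≈ -0.065210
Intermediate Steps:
U = -31367
W(o) = √2*√o (W(o) = √(2*o) = √2*√o)
k(W(C(4, -1)))/U + 1657/((-22*33*35)) = 1/(-213 + √2*√5*(-31367)) + 1657/((-22*33*35)) = -1/31367/(-213 + √10) + 1657/((-726*35)) = -1/(31367*(-213 + √10)) + 1657/(-25410) = -1/(31367*(-213 + √10)) + 1657*(-1/25410) = -1/(31367*(-213 + √10)) - 1657/25410 = -1657/25410 - 1/(31367*(-213 + √10))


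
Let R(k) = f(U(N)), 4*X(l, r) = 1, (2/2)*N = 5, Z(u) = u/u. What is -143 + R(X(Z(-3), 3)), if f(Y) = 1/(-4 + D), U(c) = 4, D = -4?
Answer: -1145/8 ≈ -143.13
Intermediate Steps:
Z(u) = 1
N = 5
f(Y) = -⅛ (f(Y) = 1/(-4 - 4) = 1/(-8) = -⅛)
X(l, r) = ¼ (X(l, r) = (¼)*1 = ¼)
R(k) = -⅛
-143 + R(X(Z(-3), 3)) = -143 - ⅛ = -1145/8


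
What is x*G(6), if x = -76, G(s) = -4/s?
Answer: 152/3 ≈ 50.667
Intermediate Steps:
x*G(6) = -(-304)/6 = -76*(-⅔) = 152/3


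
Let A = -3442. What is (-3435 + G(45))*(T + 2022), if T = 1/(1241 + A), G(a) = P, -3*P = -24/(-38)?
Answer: -290474528249/41819 ≈ -6.9460e+6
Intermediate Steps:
P = -4/19 (P = -(-8)/(-38) = -(-8)*(-1)/38 = -1/3*12/19 = -4/19 ≈ -0.21053)
G(a) = -4/19
T = -1/2201 (T = 1/(1241 - 3442) = 1/(-2201) = -1/2201 ≈ -0.00045434)
(-3435 + G(45))*(T + 2022) = (-3435 - 4/19)*(-1/2201 + 2022) = -65269/19*4450421/2201 = -290474528249/41819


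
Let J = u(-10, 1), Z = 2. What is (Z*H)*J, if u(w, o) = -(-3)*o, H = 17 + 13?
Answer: 180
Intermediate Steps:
H = 30
u(w, o) = 3*o
J = 3 (J = 3*1 = 3)
(Z*H)*J = (2*30)*3 = 60*3 = 180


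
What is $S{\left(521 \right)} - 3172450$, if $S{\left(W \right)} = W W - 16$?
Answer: $-2901025$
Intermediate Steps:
$S{\left(W \right)} = -16 + W^{2}$ ($S{\left(W \right)} = W^{2} - 16 = -16 + W^{2}$)
$S{\left(521 \right)} - 3172450 = \left(-16 + 521^{2}\right) - 3172450 = \left(-16 + 271441\right) - 3172450 = 271425 - 3172450 = -2901025$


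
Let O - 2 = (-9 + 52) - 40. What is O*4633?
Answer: 23165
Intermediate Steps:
O = 5 (O = 2 + ((-9 + 52) - 40) = 2 + (43 - 40) = 2 + 3 = 5)
O*4633 = 5*4633 = 23165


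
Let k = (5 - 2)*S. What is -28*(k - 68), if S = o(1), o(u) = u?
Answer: 1820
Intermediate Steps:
S = 1
k = 3 (k = (5 - 2)*1 = 3*1 = 3)
-28*(k - 68) = -28*(3 - 68) = -28*(-65) = 1820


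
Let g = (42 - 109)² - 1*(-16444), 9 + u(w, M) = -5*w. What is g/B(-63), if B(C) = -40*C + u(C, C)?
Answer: 20933/2826 ≈ 7.4073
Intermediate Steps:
u(w, M) = -9 - 5*w
B(C) = -9 - 45*C (B(C) = -40*C + (-9 - 5*C) = -9 - 45*C)
g = 20933 (g = (-67)² + 16444 = 4489 + 16444 = 20933)
g/B(-63) = 20933/(-9 - 45*(-63)) = 20933/(-9 + 2835) = 20933/2826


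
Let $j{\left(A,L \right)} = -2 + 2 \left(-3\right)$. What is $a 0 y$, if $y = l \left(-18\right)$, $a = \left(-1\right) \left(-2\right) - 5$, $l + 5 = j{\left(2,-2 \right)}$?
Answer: $0$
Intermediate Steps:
$j{\left(A,L \right)} = -8$ ($j{\left(A,L \right)} = -2 - 6 = -8$)
$l = -13$ ($l = -5 - 8 = -13$)
$a = -3$ ($a = 2 - 5 = -3$)
$y = 234$ ($y = \left(-13\right) \left(-18\right) = 234$)
$a 0 y = \left(-3\right) 0 \cdot 234 = 0 \cdot 234 = 0$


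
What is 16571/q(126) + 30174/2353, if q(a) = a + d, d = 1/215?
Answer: 9200629879/63745123 ≈ 144.33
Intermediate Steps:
d = 1/215 ≈ 0.0046512
q(a) = 1/215 + a (q(a) = a + 1/215 = 1/215 + a)
16571/q(126) + 30174/2353 = 16571/(1/215 + 126) + 30174/2353 = 16571/(27091/215) + 30174*(1/2353) = 16571*(215/27091) + 30174/2353 = 3562765/27091 + 30174/2353 = 9200629879/63745123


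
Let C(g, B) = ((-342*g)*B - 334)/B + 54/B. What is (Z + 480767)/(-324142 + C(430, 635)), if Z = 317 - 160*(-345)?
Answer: -34054034/29921355 ≈ -1.1381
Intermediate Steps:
Z = 55517 (Z = 317 + 55200 = 55517)
C(g, B) = 54/B + (-334 - 342*B*g)/B (C(g, B) = (-342*B*g - 334)/B + 54/B = (-334 - 342*B*g)/B + 54/B = 54/B + (-334 - 342*B*g)/B)
(Z + 480767)/(-324142 + C(430, 635)) = (55517 + 480767)/(-324142 + (-342*430 - 280/635)) = 536284/(-324142 + (-147060 - 280*1/635)) = 536284/(-324142 + (-147060 - 56/127)) = 536284/(-324142 - 18676676/127) = 536284/(-59842710/127) = 536284*(-127/59842710) = -34054034/29921355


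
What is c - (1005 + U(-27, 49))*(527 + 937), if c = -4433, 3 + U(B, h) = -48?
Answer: -1401089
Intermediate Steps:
U(B, h) = -51 (U(B, h) = -3 - 48 = -51)
c - (1005 + U(-27, 49))*(527 + 937) = -4433 - (1005 - 51)*(527 + 937) = -4433 - 954*1464 = -4433 - 1*1396656 = -4433 - 1396656 = -1401089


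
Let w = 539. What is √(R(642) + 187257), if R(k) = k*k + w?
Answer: 2*√149990 ≈ 774.57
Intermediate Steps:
R(k) = 539 + k² (R(k) = k*k + 539 = k² + 539 = 539 + k²)
√(R(642) + 187257) = √((539 + 642²) + 187257) = √((539 + 412164) + 187257) = √(412703 + 187257) = √599960 = 2*√149990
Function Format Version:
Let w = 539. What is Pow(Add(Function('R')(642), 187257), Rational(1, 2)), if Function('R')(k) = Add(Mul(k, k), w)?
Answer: Mul(2, Pow(149990, Rational(1, 2))) ≈ 774.57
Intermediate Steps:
Function('R')(k) = Add(539, Pow(k, 2)) (Function('R')(k) = Add(Mul(k, k), 539) = Add(Pow(k, 2), 539) = Add(539, Pow(k, 2)))
Pow(Add(Function('R')(642), 187257), Rational(1, 2)) = Pow(Add(Add(539, Pow(642, 2)), 187257), Rational(1, 2)) = Pow(Add(Add(539, 412164), 187257), Rational(1, 2)) = Pow(Add(412703, 187257), Rational(1, 2)) = Pow(599960, Rational(1, 2)) = Mul(2, Pow(149990, Rational(1, 2)))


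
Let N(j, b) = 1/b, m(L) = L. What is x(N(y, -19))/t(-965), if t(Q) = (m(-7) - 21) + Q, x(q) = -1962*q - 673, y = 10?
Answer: 10825/18867 ≈ 0.57375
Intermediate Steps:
x(q) = -673 - 1962*q
t(Q) = -28 + Q (t(Q) = (-7 - 21) + Q = -28 + Q)
x(N(y, -19))/t(-965) = (-673 - 1962/(-19))/(-28 - 965) = (-673 - 1962*(-1/19))/(-993) = (-673 + 1962/19)*(-1/993) = -10825/19*(-1/993) = 10825/18867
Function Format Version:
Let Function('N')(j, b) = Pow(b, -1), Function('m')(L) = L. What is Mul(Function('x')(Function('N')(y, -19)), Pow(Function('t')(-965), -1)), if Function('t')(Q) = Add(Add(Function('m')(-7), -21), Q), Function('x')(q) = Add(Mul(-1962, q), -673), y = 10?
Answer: Rational(10825, 18867) ≈ 0.57375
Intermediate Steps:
Function('x')(q) = Add(-673, Mul(-1962, q))
Function('t')(Q) = Add(-28, Q) (Function('t')(Q) = Add(Add(-7, -21), Q) = Add(-28, Q))
Mul(Function('x')(Function('N')(y, -19)), Pow(Function('t')(-965), -1)) = Mul(Add(-673, Mul(-1962, Pow(-19, -1))), Pow(Add(-28, -965), -1)) = Mul(Add(-673, Mul(-1962, Rational(-1, 19))), Pow(-993, -1)) = Mul(Add(-673, Rational(1962, 19)), Rational(-1, 993)) = Mul(Rational(-10825, 19), Rational(-1, 993)) = Rational(10825, 18867)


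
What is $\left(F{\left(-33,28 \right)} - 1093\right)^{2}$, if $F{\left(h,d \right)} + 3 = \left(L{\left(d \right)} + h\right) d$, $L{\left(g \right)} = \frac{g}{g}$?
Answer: $3968064$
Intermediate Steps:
$L{\left(g \right)} = 1$
$F{\left(h,d \right)} = -3 + d \left(1 + h\right)$ ($F{\left(h,d \right)} = -3 + \left(1 + h\right) d = -3 + d \left(1 + h\right)$)
$\left(F{\left(-33,28 \right)} - 1093\right)^{2} = \left(\left(-3 + 28 + 28 \left(-33\right)\right) - 1093\right)^{2} = \left(\left(-3 + 28 - 924\right) - 1093\right)^{2} = \left(-899 - 1093\right)^{2} = \left(-1992\right)^{2} = 3968064$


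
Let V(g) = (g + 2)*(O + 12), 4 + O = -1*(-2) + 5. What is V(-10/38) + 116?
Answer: 2699/19 ≈ 142.05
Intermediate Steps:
O = 3 (O = -4 + (-1*(-2) + 5) = -4 + (2 + 5) = -4 + 7 = 3)
V(g) = 30 + 15*g (V(g) = (g + 2)*(3 + 12) = (2 + g)*15 = 30 + 15*g)
V(-10/38) + 116 = (30 + 15*(-10/38)) + 116 = (30 + 15*(-10*1/38)) + 116 = (30 + 15*(-5/19)) + 116 = (30 - 75/19) + 116 = 495/19 + 116 = 2699/19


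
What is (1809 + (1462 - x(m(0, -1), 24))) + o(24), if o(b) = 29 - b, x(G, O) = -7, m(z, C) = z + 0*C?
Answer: 3283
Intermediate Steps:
m(z, C) = z (m(z, C) = z + 0 = z)
(1809 + (1462 - x(m(0, -1), 24))) + o(24) = (1809 + (1462 - 1*(-7))) + (29 - 1*24) = (1809 + (1462 + 7)) + (29 - 24) = (1809 + 1469) + 5 = 3278 + 5 = 3283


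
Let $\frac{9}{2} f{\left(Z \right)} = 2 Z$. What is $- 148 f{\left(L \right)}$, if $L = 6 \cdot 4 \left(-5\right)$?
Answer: $\frac{23680}{3} \approx 7893.3$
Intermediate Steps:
$L = -120$ ($L = 24 \left(-5\right) = -120$)
$f{\left(Z \right)} = \frac{4 Z}{9}$ ($f{\left(Z \right)} = \frac{2 \cdot 2 Z}{9} = \frac{4 Z}{9}$)
$- 148 f{\left(L \right)} = - 148 \cdot \frac{4}{9} \left(-120\right) = \left(-148\right) \left(- \frac{160}{3}\right) = \frac{23680}{3}$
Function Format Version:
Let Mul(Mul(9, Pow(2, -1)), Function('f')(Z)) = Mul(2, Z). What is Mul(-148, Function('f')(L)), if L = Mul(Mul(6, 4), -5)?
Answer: Rational(23680, 3) ≈ 7893.3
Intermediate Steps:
L = -120 (L = Mul(24, -5) = -120)
Function('f')(Z) = Mul(Rational(4, 9), Z) (Function('f')(Z) = Mul(Rational(2, 9), Mul(2, Z)) = Mul(Rational(4, 9), Z))
Mul(-148, Function('f')(L)) = Mul(-148, Mul(Rational(4, 9), -120)) = Mul(-148, Rational(-160, 3)) = Rational(23680, 3)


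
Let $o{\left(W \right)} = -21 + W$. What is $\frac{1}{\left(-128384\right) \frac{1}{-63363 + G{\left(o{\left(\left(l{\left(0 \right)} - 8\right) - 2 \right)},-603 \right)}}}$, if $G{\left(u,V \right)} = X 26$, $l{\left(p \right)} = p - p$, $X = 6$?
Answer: $\frac{63207}{128384} \approx 0.49233$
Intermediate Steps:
$l{\left(p \right)} = 0$
$G{\left(u,V \right)} = 156$ ($G{\left(u,V \right)} = 6 \cdot 26 = 156$)
$\frac{1}{\left(-128384\right) \frac{1}{-63363 + G{\left(o{\left(\left(l{\left(0 \right)} - 8\right) - 2 \right)},-603 \right)}}} = \frac{1}{\left(-128384\right) \frac{1}{-63363 + 156}} = \frac{1}{\left(-128384\right) \frac{1}{-63207}} = \frac{1}{\left(-128384\right) \left(- \frac{1}{63207}\right)} = \frac{1}{\frac{128384}{63207}} = \frac{63207}{128384}$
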